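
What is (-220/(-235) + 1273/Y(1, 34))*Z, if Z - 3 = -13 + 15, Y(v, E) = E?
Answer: 306635/1598 ≈ 191.89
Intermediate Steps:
Z = 5 (Z = 3 + (-13 + 15) = 3 + 2 = 5)
(-220/(-235) + 1273/Y(1, 34))*Z = (-220/(-235) + 1273/34)*5 = (-220*(-1/235) + 1273*(1/34))*5 = (44/47 + 1273/34)*5 = (61327/1598)*5 = 306635/1598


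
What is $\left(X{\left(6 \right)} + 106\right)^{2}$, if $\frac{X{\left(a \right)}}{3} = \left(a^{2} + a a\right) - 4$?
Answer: $96100$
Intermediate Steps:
$X{\left(a \right)} = -12 + 6 a^{2}$ ($X{\left(a \right)} = 3 \left(\left(a^{2} + a a\right) - 4\right) = 3 \left(\left(a^{2} + a^{2}\right) - 4\right) = 3 \left(2 a^{2} - 4\right) = 3 \left(-4 + 2 a^{2}\right) = -12 + 6 a^{2}$)
$\left(X{\left(6 \right)} + 106\right)^{2} = \left(\left(-12 + 6 \cdot 6^{2}\right) + 106\right)^{2} = \left(\left(-12 + 6 \cdot 36\right) + 106\right)^{2} = \left(\left(-12 + 216\right) + 106\right)^{2} = \left(204 + 106\right)^{2} = 310^{2} = 96100$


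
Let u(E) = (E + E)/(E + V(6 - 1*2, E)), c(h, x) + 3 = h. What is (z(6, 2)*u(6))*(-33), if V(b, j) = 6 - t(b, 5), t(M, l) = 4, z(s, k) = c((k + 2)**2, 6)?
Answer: -1287/2 ≈ -643.50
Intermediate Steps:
c(h, x) = -3 + h
z(s, k) = -3 + (2 + k)**2 (z(s, k) = -3 + (k + 2)**2 = -3 + (2 + k)**2)
V(b, j) = 2 (V(b, j) = 6 - 1*4 = 6 - 4 = 2)
u(E) = 2*E/(2 + E) (u(E) = (E + E)/(E + 2) = (2*E)/(2 + E) = 2*E/(2 + E))
(z(6, 2)*u(6))*(-33) = ((-3 + (2 + 2)**2)*(2*6/(2 + 6)))*(-33) = ((-3 + 4**2)*(2*6/8))*(-33) = ((-3 + 16)*(2*6*(1/8)))*(-33) = (13*(3/2))*(-33) = (39/2)*(-33) = -1287/2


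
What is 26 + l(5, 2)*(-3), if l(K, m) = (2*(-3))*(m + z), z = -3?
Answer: 8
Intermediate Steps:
l(K, m) = 18 - 6*m (l(K, m) = (2*(-3))*(m - 3) = -6*(-3 + m) = 18 - 6*m)
26 + l(5, 2)*(-3) = 26 + (18 - 6*2)*(-3) = 26 + (18 - 12)*(-3) = 26 + 6*(-3) = 26 - 18 = 8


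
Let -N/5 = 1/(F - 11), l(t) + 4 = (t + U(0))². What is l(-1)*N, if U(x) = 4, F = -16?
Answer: 25/27 ≈ 0.92593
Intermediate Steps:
l(t) = -4 + (4 + t)² (l(t) = -4 + (t + 4)² = -4 + (4 + t)²)
N = 5/27 (N = -5/(-16 - 11) = -5/(-27) = -5*(-1/27) = 5/27 ≈ 0.18519)
l(-1)*N = (-4 + (4 - 1)²)*(5/27) = (-4 + 3²)*(5/27) = (-4 + 9)*(5/27) = 5*(5/27) = 25/27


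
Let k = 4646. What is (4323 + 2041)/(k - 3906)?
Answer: 43/5 ≈ 8.6000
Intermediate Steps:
(4323 + 2041)/(k - 3906) = (4323 + 2041)/(4646 - 3906) = 6364/740 = 6364*(1/740) = 43/5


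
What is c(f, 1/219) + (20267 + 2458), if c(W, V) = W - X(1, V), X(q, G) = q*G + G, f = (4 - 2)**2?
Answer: 4977649/219 ≈ 22729.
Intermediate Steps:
f = 4 (f = 2**2 = 4)
X(q, G) = G + G*q (X(q, G) = G*q + G = G + G*q)
c(W, V) = W - 2*V (c(W, V) = W - V*(1 + 1) = W - V*2 = W - 2*V)
c(f, 1/219) + (20267 + 2458) = (4 - 2/219) + (20267 + 2458) = (4 - 2*1/219) + 22725 = (4 - 2/219) + 22725 = 874/219 + 22725 = 4977649/219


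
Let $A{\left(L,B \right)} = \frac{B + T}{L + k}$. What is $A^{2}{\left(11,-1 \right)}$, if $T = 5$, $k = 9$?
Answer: $\frac{1}{25} \approx 0.04$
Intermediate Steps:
$A{\left(L,B \right)} = \frac{5 + B}{9 + L}$ ($A{\left(L,B \right)} = \frac{B + 5}{L + 9} = \frac{5 + B}{9 + L}$)
$A^{2}{\left(11,-1 \right)} = \left(\frac{5 - 1}{9 + 11}\right)^{2} = \left(\frac{1}{20} \cdot 4\right)^{2} = \left(\frac{1}{5}\right)^{2} = \frac{1}{25}$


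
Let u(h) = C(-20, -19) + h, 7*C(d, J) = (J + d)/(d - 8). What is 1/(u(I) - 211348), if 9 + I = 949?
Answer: -196/41239929 ≈ -4.7527e-6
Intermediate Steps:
I = 940 (I = -9 + 949 = 940)
C(d, J) = (J + d)/(7*(-8 + d)) (C(d, J) = ((J + d)/(d - 8))/7 = ((J + d)/(-8 + d))/7 = (J + d)/(7*(-8 + d)))
u(h) = 39/196 + h (u(h) = (-19 - 20)/(7*(-8 - 20)) + h = (1/7)*(-39)/(-28) + h = (1/7)*(-1/28)*(-39) + h = 39/196 + h)
1/(u(I) - 211348) = 1/((39/196 + 940) - 211348) = 1/(184279/196 - 211348) = 1/(-41239929/196) = -196/41239929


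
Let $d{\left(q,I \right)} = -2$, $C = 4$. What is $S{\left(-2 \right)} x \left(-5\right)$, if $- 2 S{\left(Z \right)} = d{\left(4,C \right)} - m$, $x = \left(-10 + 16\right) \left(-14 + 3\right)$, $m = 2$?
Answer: $660$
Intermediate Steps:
$x = -66$ ($x = 6 \left(-11\right) = -66$)
$S{\left(Z \right)} = 2$ ($S{\left(Z \right)} = - \frac{-2 - 2}{2} = \left(- \frac{1}{2}\right) \left(-4\right) = 2$)
$S{\left(-2 \right)} x \left(-5\right) = 2 \left(-66\right) \left(-5\right) = \left(-132\right) \left(-5\right) = 660$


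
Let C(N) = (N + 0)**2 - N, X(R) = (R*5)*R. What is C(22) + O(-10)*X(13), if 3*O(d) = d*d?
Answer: 85886/3 ≈ 28629.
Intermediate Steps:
X(R) = 5*R**2 (X(R) = (5*R)*R = 5*R**2)
O(d) = d**2/3 (O(d) = (d*d)/3 = d**2/3)
C(N) = N**2 - N
C(22) + O(-10)*X(13) = 22*(-1 + 22) + ((1/3)*(-10)**2)*(5*13**2) = 22*21 + ((1/3)*100)*(5*169) = 462 + (100/3)*845 = 462 + 84500/3 = 85886/3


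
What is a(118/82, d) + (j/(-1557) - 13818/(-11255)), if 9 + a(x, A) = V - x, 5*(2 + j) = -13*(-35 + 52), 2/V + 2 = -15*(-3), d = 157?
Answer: -94076119043/10298291235 ≈ -9.1351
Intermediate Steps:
V = 2/43 (V = 2/(-2 - 15*(-3)) = 2/(-2 + 45) = 2/43 ≈ 0.046512)
j = -231/5 (j = -2 + (-13*(-35 + 52))/5 = -2 + (-13*17)/5 = -2 + (1/5)*(-221) = -2 - 221/5 = -231/5 ≈ -46.200)
a(x, A) = -385/43 - x (a(x, A) = -9 + (2/43 - x) = -385/43 - x)
a(118/82, d) + (j/(-1557) - 13818/(-11255)) = (-385/43 - 118/82) + (-231/5/(-1557) - 13818/(-11255)) = (-385/43 - 118/82) + (-231/5*(-1/1557) - 13818*(-1/11255)) = (-385/43 - 1*59/41) + (77/2595 + 13818/11255) = (-385/43 - 59/41) + 7344869/5841345 = -18322/1763 + 7344869/5841345 = -94076119043/10298291235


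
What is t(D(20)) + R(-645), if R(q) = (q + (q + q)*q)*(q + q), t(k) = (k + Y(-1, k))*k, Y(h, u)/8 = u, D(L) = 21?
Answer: -1072508481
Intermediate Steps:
Y(h, u) = 8*u
t(k) = 9*k² (t(k) = (k + 8*k)*k = (9*k)*k = 9*k²)
R(q) = 2*q*(q + 2*q²) (R(q) = (q + (2*q)*q)*(2*q) = (q + 2*q²)*(2*q) = 2*q*(q + 2*q²))
t(D(20)) + R(-645) = 9*21² + (-645)²*(2 + 4*(-645)) = 9*441 + 416025*(2 - 2580) = 3969 + 416025*(-2578) = 3969 - 1072512450 = -1072508481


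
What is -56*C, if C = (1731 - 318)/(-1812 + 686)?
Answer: 39564/563 ≈ 70.274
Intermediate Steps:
C = -1413/1126 (C = 1413/(-1126) = 1413*(-1/1126) = -1413/1126 ≈ -1.2549)
-56*C = -56*(-1413/1126) = 39564/563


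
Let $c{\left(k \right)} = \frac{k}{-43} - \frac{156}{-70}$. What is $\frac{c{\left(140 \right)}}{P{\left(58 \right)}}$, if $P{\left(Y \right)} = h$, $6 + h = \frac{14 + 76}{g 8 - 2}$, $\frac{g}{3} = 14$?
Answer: $\frac{258182}{1440285} \approx 0.17926$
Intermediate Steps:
$g = 42$ ($g = 3 \cdot 14 = 42$)
$c{\left(k \right)} = \frac{78}{35} - \frac{k}{43}$ ($c{\left(k \right)} = k \left(- \frac{1}{43}\right) - - \frac{78}{35} = - \frac{k}{43} + \frac{78}{35} = \frac{78}{35} - \frac{k}{43}$)
$h = - \frac{957}{167}$ ($h = -6 + \frac{14 + 76}{42 \cdot 8 - 2} = -6 + \frac{90}{336 - 2} = -6 + \frac{90}{334} = -6 + 90 \cdot \frac{1}{334} = -6 + \frac{45}{167} = - \frac{957}{167} \approx -5.7305$)
$P{\left(Y \right)} = - \frac{957}{167}$
$\frac{c{\left(140 \right)}}{P{\left(58 \right)}} = \frac{\frac{78}{35} - \frac{140}{43}}{- \frac{957}{167}} = \left(\frac{78}{35} - \frac{140}{43}\right) \left(- \frac{167}{957}\right) = \left(- \frac{1546}{1505}\right) \left(- \frac{167}{957}\right) = \frac{258182}{1440285}$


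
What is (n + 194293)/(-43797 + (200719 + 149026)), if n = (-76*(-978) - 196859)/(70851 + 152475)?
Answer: 2283713473/3596112792 ≈ 0.63505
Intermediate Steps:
n = -6449/11754 (n = (74328 - 196859)/223326 = -122531*1/223326 = -6449/11754 ≈ -0.54866)
(n + 194293)/(-43797 + (200719 + 149026)) = (-6449/11754 + 194293)/(-43797 + (200719 + 149026)) = 2283713473/(11754*(-43797 + 349745)) = (2283713473/11754)/305948 = (2283713473/11754)*(1/305948) = 2283713473/3596112792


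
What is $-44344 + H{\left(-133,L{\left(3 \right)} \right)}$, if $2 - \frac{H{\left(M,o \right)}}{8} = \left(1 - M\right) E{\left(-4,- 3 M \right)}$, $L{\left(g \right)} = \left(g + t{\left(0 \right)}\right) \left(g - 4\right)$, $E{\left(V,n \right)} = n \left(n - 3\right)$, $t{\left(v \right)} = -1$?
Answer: $-169424616$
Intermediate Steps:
$E{\left(V,n \right)} = n \left(-3 + n\right)$
$L{\left(g \right)} = \left(-1 + g\right) \left(-4 + g\right)$ ($L{\left(g \right)} = \left(g - 1\right) \left(g - 4\right) = \left(-1 + g\right) \left(-4 + g\right)$)
$H{\left(M,o \right)} = 16 + 24 M \left(1 - M\right) \left(-3 - 3 M\right)$ ($H{\left(M,o \right)} = 16 - 8 \left(1 - M\right) - 3 M \left(-3 - 3 M\right) = 16 - 8 \left(1 - M\right) \left(- 3 M \left(-3 - 3 M\right)\right) = 16 - 8 \left(- 3 M \left(1 - M\right) \left(-3 - 3 M\right)\right) = 16 + 24 M \left(1 - M\right) \left(-3 - 3 M\right)$)
$-44344 + H{\left(-133,L{\left(3 \right)} \right)} = -44344 + \left(16 - -9576 + 72 \left(-133\right)^{3}\right) = -44344 + \left(16 + 9576 + 72 \left(-2352637\right)\right) = -44344 + \left(16 + 9576 - 169389864\right) = -44344 - 169380272 = -169424616$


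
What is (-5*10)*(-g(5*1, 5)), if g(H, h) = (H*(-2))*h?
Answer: -2500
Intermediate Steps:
g(H, h) = -2*H*h (g(H, h) = (-2*H)*h = -2*H*h)
(-5*10)*(-g(5*1, 5)) = (-5*10)*(-(-2)*5*1*5) = -(-50)*(-2*5*5) = -(-50)*(-50) = -50*50 = -2500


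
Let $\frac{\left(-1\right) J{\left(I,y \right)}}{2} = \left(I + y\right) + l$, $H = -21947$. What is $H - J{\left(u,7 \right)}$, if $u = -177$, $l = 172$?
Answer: $-21943$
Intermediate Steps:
$J{\left(I,y \right)} = -344 - 2 I - 2 y$ ($J{\left(I,y \right)} = - 2 \left(\left(I + y\right) + 172\right) = - 2 \left(172 + I + y\right) = -344 - 2 I - 2 y$)
$H - J{\left(u,7 \right)} = -21947 - \left(-344 - -354 - 14\right) = -21947 - \left(-344 + 354 - 14\right) = -21947 - -4 = -21947 + 4 = -21943$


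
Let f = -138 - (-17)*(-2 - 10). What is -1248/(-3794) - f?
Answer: 649398/1897 ≈ 342.33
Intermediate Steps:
f = -342 (f = -138 - (-17)*(-12) = -138 - 1*204 = -138 - 204 = -342)
-1248/(-3794) - f = -1248/(-3794) - 1*(-342) = -1248*(-1/3794) + 342 = 624/1897 + 342 = 649398/1897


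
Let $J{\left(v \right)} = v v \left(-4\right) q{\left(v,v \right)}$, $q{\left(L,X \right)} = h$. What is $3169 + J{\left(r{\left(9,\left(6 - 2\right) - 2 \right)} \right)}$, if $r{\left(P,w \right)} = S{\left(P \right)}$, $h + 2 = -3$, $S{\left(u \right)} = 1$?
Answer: $3189$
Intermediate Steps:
$h = -5$ ($h = -2 - 3 = -5$)
$q{\left(L,X \right)} = -5$
$r{\left(P,w \right)} = 1$
$J{\left(v \right)} = 20 v^{2}$ ($J{\left(v \right)} = v v \left(-4\right) \left(-5\right) = v^{2} \left(-4\right) \left(-5\right) = - 4 v^{2} \left(-5\right) = 20 v^{2}$)
$3169 + J{\left(r{\left(9,\left(6 - 2\right) - 2 \right)} \right)} = 3169 + 20 \cdot 1^{2} = 3169 + 20 \cdot 1 = 3169 + 20 = 3189$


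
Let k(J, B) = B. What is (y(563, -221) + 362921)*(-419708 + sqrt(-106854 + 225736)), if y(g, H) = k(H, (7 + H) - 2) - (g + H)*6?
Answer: -151368949324 + 360653*sqrt(118882) ≈ -1.5124e+11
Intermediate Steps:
y(g, H) = 5 - 6*g - 5*H (y(g, H) = ((7 + H) - 2) - (g + H)*6 = (5 + H) - (H + g)*6 = (5 + H) - (6*H + 6*g) = (5 + H) + (-6*H - 6*g) = 5 - 6*g - 5*H)
(y(563, -221) + 362921)*(-419708 + sqrt(-106854 + 225736)) = ((5 - 6*563 - 5*(-221)) + 362921)*(-419708 + sqrt(-106854 + 225736)) = ((5 - 3378 + 1105) + 362921)*(-419708 + sqrt(118882)) = (-2268 + 362921)*(-419708 + sqrt(118882)) = 360653*(-419708 + sqrt(118882)) = -151368949324 + 360653*sqrt(118882)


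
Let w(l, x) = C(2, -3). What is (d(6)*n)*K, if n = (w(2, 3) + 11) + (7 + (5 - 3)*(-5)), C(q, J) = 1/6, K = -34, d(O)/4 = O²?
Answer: -39984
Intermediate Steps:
d(O) = 4*O²
C(q, J) = ⅙
w(l, x) = ⅙
n = 49/6 (n = (⅙ + 11) + (7 + (5 - 3)*(-5)) = 67/6 + (7 + 2*(-5)) = 67/6 + (7 - 10) = 67/6 - 3 = 49/6 ≈ 8.1667)
(d(6)*n)*K = ((4*6²)*(49/6))*(-34) = ((4*36)*(49/6))*(-34) = (144*(49/6))*(-34) = 1176*(-34) = -39984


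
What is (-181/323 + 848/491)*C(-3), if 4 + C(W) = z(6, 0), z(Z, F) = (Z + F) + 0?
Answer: 370066/158593 ≈ 2.3334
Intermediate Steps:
z(Z, F) = F + Z (z(Z, F) = (F + Z) + 0 = F + Z)
C(W) = 2 (C(W) = -4 + (0 + 6) = -4 + 6 = 2)
(-181/323 + 848/491)*C(-3) = (-181/323 + 848/491)*2 = (185033/158593)*2 = 370066/158593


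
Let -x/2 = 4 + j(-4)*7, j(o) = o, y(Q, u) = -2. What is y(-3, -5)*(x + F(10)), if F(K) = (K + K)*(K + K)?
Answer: -896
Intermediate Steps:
F(K) = 4*K² (F(K) = (2*K)*(2*K) = 4*K²)
x = 48 (x = -2*(4 - 4*7) = -2*(4 - 28) = -2*(-24) = 48)
y(-3, -5)*(x + F(10)) = -2*(48 + 4*10²) = -2*(48 + 4*100) = -2*(48 + 400) = -2*448 = -896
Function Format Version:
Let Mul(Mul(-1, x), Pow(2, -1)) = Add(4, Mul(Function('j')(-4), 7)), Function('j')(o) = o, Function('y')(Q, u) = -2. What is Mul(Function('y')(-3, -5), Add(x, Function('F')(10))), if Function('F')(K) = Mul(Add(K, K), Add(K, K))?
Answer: -896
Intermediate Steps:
Function('F')(K) = Mul(4, Pow(K, 2)) (Function('F')(K) = Mul(Mul(2, K), Mul(2, K)) = Mul(4, Pow(K, 2)))
x = 48 (x = Mul(-2, Add(4, Mul(-4, 7))) = Mul(-2, Add(4, -28)) = Mul(-2, -24) = 48)
Mul(Function('y')(-3, -5), Add(x, Function('F')(10))) = Mul(-2, Add(48, Mul(4, Pow(10, 2)))) = Mul(-2, Add(48, Mul(4, 100))) = Mul(-2, Add(48, 400)) = Mul(-2, 448) = -896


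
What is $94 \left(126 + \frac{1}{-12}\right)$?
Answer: $\frac{71017}{6} \approx 11836.0$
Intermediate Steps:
$94 \left(126 + \frac{1}{-12}\right) = 94 \left(126 - \frac{1}{12}\right) = 94 \cdot \frac{1511}{12} = \frac{71017}{6}$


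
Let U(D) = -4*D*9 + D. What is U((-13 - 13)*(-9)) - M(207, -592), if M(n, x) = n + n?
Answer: -8604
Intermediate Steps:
U(D) = -35*D (U(D) = -36*D + D = -35*D)
M(n, x) = 2*n
U((-13 - 13)*(-9)) - M(207, -592) = -35*(-13 - 13)*(-9) - 2*207 = -(-910)*(-9) - 1*414 = -35*234 - 414 = -8190 - 414 = -8604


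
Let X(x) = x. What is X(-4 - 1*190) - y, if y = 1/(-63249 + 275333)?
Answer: -41144297/212084 ≈ -194.00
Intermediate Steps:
y = 1/212084 ≈ 4.7151e-6
X(-4 - 1*190) - y = (-4 - 1*190) - 1*1/212084 = (-4 - 190) - 1/212084 = -194 - 1/212084 = -41144297/212084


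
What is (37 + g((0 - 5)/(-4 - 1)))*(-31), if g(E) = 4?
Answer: -1271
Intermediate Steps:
(37 + g((0 - 5)/(-4 - 1)))*(-31) = (37 + 4)*(-31) = 41*(-31) = -1271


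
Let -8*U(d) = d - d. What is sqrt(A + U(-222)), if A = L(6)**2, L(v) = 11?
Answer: 11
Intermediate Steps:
U(d) = 0 (U(d) = -(d - d)/8 = -1/8*0 = 0)
A = 121 (A = 11**2 = 121)
sqrt(A + U(-222)) = sqrt(121 + 0) = sqrt(121) = 11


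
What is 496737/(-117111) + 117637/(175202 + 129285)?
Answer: -45824457404/11886259019 ≈ -3.8552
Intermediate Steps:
496737/(-117111) + 117637/(175202 + 129285) = 496737*(-1/117111) + 117637/304487 = -165579/39037 + 117637*(1/304487) = -165579/39037 + 117637/304487 = -45824457404/11886259019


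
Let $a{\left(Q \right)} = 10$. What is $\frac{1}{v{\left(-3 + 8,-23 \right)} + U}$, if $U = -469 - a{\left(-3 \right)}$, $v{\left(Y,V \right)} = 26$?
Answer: $- \frac{1}{453} \approx -0.0022075$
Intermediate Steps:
$U = -479$ ($U = -469 - 10 = -479$)
$\frac{1}{v{\left(-3 + 8,-23 \right)} + U} = \frac{1}{26 - 479} = \frac{1}{-453} = - \frac{1}{453}$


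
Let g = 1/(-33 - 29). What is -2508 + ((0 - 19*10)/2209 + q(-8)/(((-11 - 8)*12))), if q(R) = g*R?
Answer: -9789821863/3903303 ≈ -2508.1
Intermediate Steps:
g = -1/62 (g = 1/(-62) = -1/62 ≈ -0.016129)
q(R) = -R/62
-2508 + ((0 - 19*10)/2209 + q(-8)/(((-11 - 8)*12))) = -2508 + ((0 - 19*10)/2209 + (-1/62*(-8))/(((-11 - 8)*12))) = -2508 + ((0 - 190)*(1/2209) + 4/(31*((-19*12)))) = -2508 + (-190*1/2209 + (4/31)/(-228)) = -2508 + (-190/2209 + (4/31)*(-1/228)) = -2508 + (-190/2209 - 1/1767) = -2508 - 337939/3903303 = -9789821863/3903303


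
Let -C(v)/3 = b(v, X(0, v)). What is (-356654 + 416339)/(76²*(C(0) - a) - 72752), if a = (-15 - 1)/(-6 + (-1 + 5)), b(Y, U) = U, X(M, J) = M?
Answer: -11937/23792 ≈ -0.50172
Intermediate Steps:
C(v) = 0 (C(v) = -3*0 = 0)
a = 8 (a = -16/(-6 + 4) = -16/(-2) = -16*(-½) = 8)
(-356654 + 416339)/(76²*(C(0) - a) - 72752) = (-356654 + 416339)/(76²*(0 - 1*8) - 72752) = 59685/(5776*(0 - 8) - 72752) = 59685/(5776*(-8) - 72752) = 59685/(-46208 - 72752) = 59685/(-118960) = 59685*(-1/118960) = -11937/23792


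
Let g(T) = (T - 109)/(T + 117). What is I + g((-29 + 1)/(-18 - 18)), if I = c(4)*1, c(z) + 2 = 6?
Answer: 1633/530 ≈ 3.0811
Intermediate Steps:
c(z) = 4 (c(z) = -2 + 6 = 4)
I = 4 (I = 4*1 = 4)
g(T) = (-109 + T)/(117 + T)
I + g((-29 + 1)/(-18 - 18)) = 4 + (-109 + (-29 + 1)/(-18 - 18))/(117 + (-29 + 1)/(-18 - 18)) = 4 + (-109 - 28/(-36))/(117 - 28/(-36)) = 4 + (-109 - 28*(-1/36))/(117 - 28*(-1/36)) = 4 + (-109 + 7/9)/(117 + 7/9) = 4 - 974/9/(1060/9) = 4 + (9/1060)*(-974/9) = 4 - 487/530 = 1633/530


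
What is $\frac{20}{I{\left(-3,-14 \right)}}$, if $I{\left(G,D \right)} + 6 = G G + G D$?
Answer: $\frac{4}{9} \approx 0.44444$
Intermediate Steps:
$I{\left(G,D \right)} = -6 + G^{2} + D G$ ($I{\left(G,D \right)} = -6 + \left(G G + G D\right) = -6 + \left(G^{2} + D G\right) = -6 + G^{2} + D G$)
$\frac{20}{I{\left(-3,-14 \right)}} = \frac{20}{-6 + \left(-3\right)^{2} - -42} = \frac{20}{-6 + 9 + 42} = \frac{20}{45} = 20 \cdot \frac{1}{45} = \frac{4}{9}$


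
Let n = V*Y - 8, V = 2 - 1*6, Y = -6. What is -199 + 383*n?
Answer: 5929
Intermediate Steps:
V = -4 (V = 2 - 6 = -4)
n = 16 (n = -4*(-6) - 8 = 24 - 8 = 16)
-199 + 383*n = -199 + 383*16 = -199 + 6128 = 5929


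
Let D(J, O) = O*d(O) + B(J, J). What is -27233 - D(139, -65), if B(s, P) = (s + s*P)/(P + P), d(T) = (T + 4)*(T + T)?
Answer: 488147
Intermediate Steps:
d(T) = 2*T*(4 + T) (d(T) = (4 + T)*(2*T) = 2*T*(4 + T))
B(s, P) = (s + P*s)/(2*P) (B(s, P) = (s + P*s)/((2*P)) = (s + P*s)*(1/(2*P)) = (s + P*s)/(2*P))
D(J, O) = ½ + J/2 + 2*O²*(4 + O) (D(J, O) = O*(2*O*(4 + O)) + J*(1 + J)/(2*J) = 2*O²*(4 + O) + (½ + J/2) = ½ + J/2 + 2*O²*(4 + O))
-27233 - D(139, -65) = -27233 - (½ + (½)*139 + 2*(-65)²*(4 - 65)) = -27233 - (½ + 139/2 + 2*4225*(-61)) = -27233 - (½ + 139/2 - 515450) = -27233 - 1*(-515380) = -27233 + 515380 = 488147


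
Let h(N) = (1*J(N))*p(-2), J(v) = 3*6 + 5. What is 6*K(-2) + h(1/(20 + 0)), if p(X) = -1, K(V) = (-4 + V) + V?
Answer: -71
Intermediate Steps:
J(v) = 23 (J(v) = 18 + 5 = 23)
K(V) = -4 + 2*V
h(N) = -23 (h(N) = (1*23)*(-1) = 23*(-1) = -23)
6*K(-2) + h(1/(20 + 0)) = 6*(-4 + 2*(-2)) - 23 = 6*(-4 - 4) - 23 = 6*(-8) - 23 = -48 - 23 = -71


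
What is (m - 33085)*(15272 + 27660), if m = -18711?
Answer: -2223705872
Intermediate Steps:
(m - 33085)*(15272 + 27660) = (-18711 - 33085)*(15272 + 27660) = -51796*42932 = -2223705872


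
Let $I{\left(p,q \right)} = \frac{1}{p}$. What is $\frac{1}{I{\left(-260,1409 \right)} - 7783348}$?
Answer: $- \frac{260}{2023670481} \approx -1.2848 \cdot 10^{-7}$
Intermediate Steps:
$\frac{1}{I{\left(-260,1409 \right)} - 7783348} = \frac{1}{\frac{1}{-260} - 7783348} = \frac{1}{- \frac{1}{260} - 7783348} = \frac{1}{- \frac{2023670481}{260}} = - \frac{260}{2023670481}$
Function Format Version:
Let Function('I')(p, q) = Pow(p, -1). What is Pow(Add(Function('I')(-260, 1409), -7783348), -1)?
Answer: Rational(-260, 2023670481) ≈ -1.2848e-7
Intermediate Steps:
Pow(Add(Function('I')(-260, 1409), -7783348), -1) = Pow(Add(Pow(-260, -1), -7783348), -1) = Pow(Add(Rational(-1, 260), -7783348), -1) = Pow(Rational(-2023670481, 260), -1) = Rational(-260, 2023670481)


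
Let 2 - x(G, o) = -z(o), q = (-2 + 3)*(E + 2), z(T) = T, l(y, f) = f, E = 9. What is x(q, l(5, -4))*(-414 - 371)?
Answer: 1570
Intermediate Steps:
q = 11 (q = (-2 + 3)*(9 + 2) = 1*11 = 11)
x(G, o) = 2 + o (x(G, o) = 2 - (-1)*o = 2 + o)
x(q, l(5, -4))*(-414 - 371) = (2 - 4)*(-414 - 371) = -2*(-785) = 1570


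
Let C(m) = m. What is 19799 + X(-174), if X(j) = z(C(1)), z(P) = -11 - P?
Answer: 19787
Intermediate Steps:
X(j) = -12 (X(j) = -11 - 1*1 = -11 - 1 = -12)
19799 + X(-174) = 19799 - 12 = 19787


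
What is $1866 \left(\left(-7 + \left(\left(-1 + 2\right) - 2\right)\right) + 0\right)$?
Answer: $-14928$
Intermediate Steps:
$1866 \left(\left(-7 + \left(\left(-1 + 2\right) - 2\right)\right) + 0\right) = 1866 \left(\left(-7 + \left(1 - 2\right)\right) + 0\right) = 1866 \left(\left(-7 - 1\right) + 0\right) = 1866 \left(-8 + 0\right) = 1866 \left(-8\right) = -14928$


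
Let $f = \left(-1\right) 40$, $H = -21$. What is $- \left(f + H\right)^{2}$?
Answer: $-3721$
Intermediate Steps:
$f = -40$
$- \left(f + H\right)^{2} = - \left(-40 - 21\right)^{2} = - \left(-61\right)^{2} = \left(-1\right) 3721 = -3721$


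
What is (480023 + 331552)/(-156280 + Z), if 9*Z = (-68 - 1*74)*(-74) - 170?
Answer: -2434725/465394 ≈ -5.2315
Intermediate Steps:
Z = 3446/3 (Z = ((-68 - 1*74)*(-74) - 170)/9 = ((-68 - 74)*(-74) - 170)/9 = (-142*(-74) - 170)/9 = (10508 - 170)/9 = (1/9)*10338 = 3446/3 ≈ 1148.7)
(480023 + 331552)/(-156280 + Z) = (480023 + 331552)/(-156280 + 3446/3) = 811575/(-465394/3) = 811575*(-3/465394) = -2434725/465394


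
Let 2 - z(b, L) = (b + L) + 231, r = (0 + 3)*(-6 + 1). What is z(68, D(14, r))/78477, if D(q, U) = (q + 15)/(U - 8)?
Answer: -6802/1804971 ≈ -0.0037685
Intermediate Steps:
r = -15 (r = 3*(-5) = -15)
D(q, U) = (15 + q)/(-8 + U)
z(b, L) = -229 - L - b (z(b, L) = 2 - ((b + L) + 231) = 2 - ((L + b) + 231) = 2 - (231 + L + b) = 2 + (-231 - L - b) = -229 - L - b)
z(68, D(14, r))/78477 = (-229 - (15 + 14)/(-8 - 15) - 1*68)/78477 = (-229 - 29/(-23) - 68)*(1/78477) = (-229 - (-1)*29/23 - 68)*(1/78477) = (-229 - 1*(-29/23) - 68)*(1/78477) = (-229 + 29/23 - 68)*(1/78477) = -6802/23*1/78477 = -6802/1804971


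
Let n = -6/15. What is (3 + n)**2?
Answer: 169/25 ≈ 6.7600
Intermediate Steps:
n = -2/5 (n = -6*1/15 = -2/5 ≈ -0.40000)
(3 + n)**2 = (3 - 2/5)**2 = (13/5)**2 = 169/25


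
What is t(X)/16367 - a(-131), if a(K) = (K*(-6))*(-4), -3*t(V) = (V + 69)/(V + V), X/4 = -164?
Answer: 202538089141/64420512 ≈ 3144.0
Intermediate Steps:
X = -656 (X = 4*(-164) = -656)
t(V) = -(69 + V)/(6*V) (t(V) = -(V + 69)/(3*(V + V)) = -(69 + V)/(3*(2*V)) = -(69 + V)*1/(2*V)/3 = -(69 + V)/(6*V))
a(K) = 24*K (a(K) = -6*K*(-4) = 24*K)
t(X)/16367 - a(-131) = ((⅙)*(-69 - 1*(-656))/(-656))/16367 - 24*(-131) = ((⅙)*(-1/656)*(-69 + 656))*(1/16367) - 1*(-3144) = ((⅙)*(-1/656)*587)*(1/16367) + 3144 = -587/3936*1/16367 + 3144 = -587/64420512 + 3144 = 202538089141/64420512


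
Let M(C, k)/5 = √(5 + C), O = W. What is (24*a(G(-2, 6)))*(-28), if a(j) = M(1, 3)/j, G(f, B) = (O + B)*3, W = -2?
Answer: -280*√6 ≈ -685.86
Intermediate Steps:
O = -2
M(C, k) = 5*√(5 + C)
G(f, B) = -6 + 3*B (G(f, B) = (-2 + B)*3 = -6 + 3*B)
a(j) = 5*√6/j (a(j) = (5*√(5 + 1))/j = (5*√6)/j = 5*√6/j)
(24*a(G(-2, 6)))*(-28) = (24*(5*√6/(-6 + 3*6)))*(-28) = (24*(5*√6/(-6 + 18)))*(-28) = (24*(5*√6/12))*(-28) = (10*√6)*(-28) = -280*√6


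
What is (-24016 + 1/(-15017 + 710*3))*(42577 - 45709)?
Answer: 969335812476/12887 ≈ 7.5218e+7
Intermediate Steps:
(-24016 + 1/(-15017 + 710*3))*(42577 - 45709) = (-24016 + 1/(-15017 + 2130))*(-3132) = (-24016 + 1/(-12887))*(-3132) = (-24016 - 1/12887)*(-3132) = -309494193/12887*(-3132) = 969335812476/12887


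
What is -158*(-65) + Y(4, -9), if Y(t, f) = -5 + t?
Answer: 10269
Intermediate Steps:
-158*(-65) + Y(4, -9) = -158*(-65) + (-5 + 4) = 10270 - 1 = 10269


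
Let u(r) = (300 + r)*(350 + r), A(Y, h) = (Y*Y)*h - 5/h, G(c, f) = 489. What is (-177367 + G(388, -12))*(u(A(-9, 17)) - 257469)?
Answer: -134833723534250/289 ≈ -4.6655e+11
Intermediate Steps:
A(Y, h) = -5/h + h*Y² (A(Y, h) = Y²*h - 5/h = h*Y² - 5/h = -5/h + h*Y²)
(-177367 + G(388, -12))*(u(A(-9, 17)) - 257469) = (-177367 + 489)*((105000 + (-5/17 + 17*(-9)²)² + 650*(-5/17 + 17*(-9)²)) - 257469) = -176878*((105000 + (-5*1/17 + 17*81)² + 650*(-5*1/17 + 17*81)) - 257469) = -176878*((105000 + (-5/17 + 1377)² + 650*(-5/17 + 1377)) - 257469) = -176878*((105000 + (23404/17)² + 650*(23404/17)) - 257469) = -176878*((105000 + 547747216/289 + 15212600/17) - 257469) = -176878*(836706416/289 - 257469) = -176878*762297875/289 = -134833723534250/289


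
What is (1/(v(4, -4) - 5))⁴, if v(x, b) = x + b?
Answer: 1/625 ≈ 0.0016000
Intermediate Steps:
v(x, b) = b + x
(1/(v(4, -4) - 5))⁴ = (1/((-4 + 4) - 5))⁴ = (1/(0 - 5))⁴ = (1/(-5))⁴ = (-⅕)⁴ = 1/625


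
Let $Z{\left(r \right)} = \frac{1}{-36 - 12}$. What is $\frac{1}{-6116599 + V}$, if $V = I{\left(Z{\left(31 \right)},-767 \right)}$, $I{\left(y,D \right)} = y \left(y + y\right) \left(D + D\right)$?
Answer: $- \frac{576}{3523161791} \approx -1.6349 \cdot 10^{-7}$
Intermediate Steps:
$Z{\left(r \right)} = - \frac{1}{48}$ ($Z{\left(r \right)} = \frac{1}{-48} = - \frac{1}{48}$)
$I{\left(y,D \right)} = 4 D y^{2}$ ($I{\left(y,D \right)} = y 2 y 2 D = y 4 D y = 4 D y^{2}$)
$V = - \frac{767}{576}$ ($V = 4 \left(-767\right) \left(- \frac{1}{48}\right)^{2} = 4 \left(-767\right) \frac{1}{2304} = - \frac{767}{576} \approx -1.3316$)
$\frac{1}{-6116599 + V} = \frac{1}{-6116599 - \frac{767}{576}} = \frac{1}{- \frac{3523161791}{576}} = - \frac{576}{3523161791}$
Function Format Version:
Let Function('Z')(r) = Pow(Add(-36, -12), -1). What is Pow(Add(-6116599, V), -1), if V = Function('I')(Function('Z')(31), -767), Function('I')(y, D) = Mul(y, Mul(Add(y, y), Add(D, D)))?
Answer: Rational(-576, 3523161791) ≈ -1.6349e-7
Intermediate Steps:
Function('Z')(r) = Rational(-1, 48) (Function('Z')(r) = Pow(-48, -1) = Rational(-1, 48))
Function('I')(y, D) = Mul(4, D, Pow(y, 2)) (Function('I')(y, D) = Mul(y, Mul(Mul(2, y), Mul(2, D))) = Mul(y, Mul(4, D, y)) = Mul(4, D, Pow(y, 2)))
V = Rational(-767, 576) (V = Mul(4, -767, Pow(Rational(-1, 48), 2)) = Mul(4, -767, Rational(1, 2304)) = Rational(-767, 576) ≈ -1.3316)
Pow(Add(-6116599, V), -1) = Pow(Add(-6116599, Rational(-767, 576)), -1) = Pow(Rational(-3523161791, 576), -1) = Rational(-576, 3523161791)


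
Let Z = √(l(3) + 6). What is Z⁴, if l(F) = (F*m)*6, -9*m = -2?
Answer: 100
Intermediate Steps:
m = 2/9 (m = -⅑*(-2) = 2/9 ≈ 0.22222)
l(F) = 4*F/3 (l(F) = (F*(2/9))*6 = (2*F/9)*6 = 4*F/3)
Z = √10 (Z = √((4/3)*3 + 6) = √(4 + 6) = √10 ≈ 3.1623)
Z⁴ = (√10)⁴ = 100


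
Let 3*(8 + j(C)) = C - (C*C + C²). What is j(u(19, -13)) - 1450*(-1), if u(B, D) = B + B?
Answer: 492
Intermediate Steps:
u(B, D) = 2*B
j(C) = -8 - 2*C²/3 + C/3 (j(C) = -8 + (C - (C*C + C²))/3 = -8 + (C - (C² + C²))/3 = -8 + (C - 2*C²)/3 = -8 + (-2*C²/3 + C/3) = -8 - 2*C²/3 + C/3)
j(u(19, -13)) - 1450*(-1) = (-8 - 2*(2*19)²/3 + (2*19)/3) - 1450*(-1) = (-8 - ⅔*38² + (⅓)*38) + 1450 = (-8 - ⅔*1444 + 38/3) + 1450 = (-8 - 2888/3 + 38/3) + 1450 = -958 + 1450 = 492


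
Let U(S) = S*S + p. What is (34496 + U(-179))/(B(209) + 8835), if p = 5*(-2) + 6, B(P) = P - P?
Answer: 66533/8835 ≈ 7.5306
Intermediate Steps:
B(P) = 0
p = -4 (p = -10 + 6 = -4)
U(S) = -4 + S² (U(S) = S*S - 4 = S² - 4 = -4 + S²)
(34496 + U(-179))/(B(209) + 8835) = (34496 + (-4 + (-179)²))/(0 + 8835) = (34496 + (-4 + 32041))/8835 = (34496 + 32037)*(1/8835) = 66533*(1/8835) = 66533/8835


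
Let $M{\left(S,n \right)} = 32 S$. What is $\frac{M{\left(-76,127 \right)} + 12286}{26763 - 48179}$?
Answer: $- \frac{4927}{10708} \approx -0.46012$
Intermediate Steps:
$\frac{M{\left(-76,127 \right)} + 12286}{26763 - 48179} = \frac{32 \left(-76\right) + 12286}{26763 - 48179} = \frac{-2432 + 12286}{-21416} = 9854 \left(- \frac{1}{21416}\right) = - \frac{4927}{10708}$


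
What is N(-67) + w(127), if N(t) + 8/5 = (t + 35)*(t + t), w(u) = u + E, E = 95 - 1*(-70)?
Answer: 22892/5 ≈ 4578.4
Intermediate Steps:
E = 165 (E = 95 + 70 = 165)
w(u) = 165 + u (w(u) = u + 165 = 165 + u)
N(t) = -8/5 + 2*t*(35 + t) (N(t) = -8/5 + (t + 35)*(t + t) = -8/5 + (35 + t)*(2*t) = -8/5 + 2*t*(35 + t))
N(-67) + w(127) = (-8/5 + 2*(-67)² + 70*(-67)) + (165 + 127) = (-8/5 + 2*4489 - 4690) + 292 = (-8/5 + 8978 - 4690) + 292 = 21432/5 + 292 = 22892/5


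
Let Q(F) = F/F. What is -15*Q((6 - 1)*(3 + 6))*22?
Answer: -330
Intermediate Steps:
Q(F) = 1
-15*Q((6 - 1)*(3 + 6))*22 = -15*1*22 = -15*22 = -330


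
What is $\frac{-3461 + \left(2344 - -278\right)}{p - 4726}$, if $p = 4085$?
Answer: $\frac{839}{641} \approx 1.3089$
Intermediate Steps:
$\frac{-3461 + \left(2344 - -278\right)}{p - 4726} = \frac{-3461 + \left(2344 - -278\right)}{4085 - 4726} = \frac{-3461 + \left(2344 + 278\right)}{-641} = \left(-3461 + 2622\right) \left(- \frac{1}{641}\right) = \left(-839\right) \left(- \frac{1}{641}\right) = \frac{839}{641}$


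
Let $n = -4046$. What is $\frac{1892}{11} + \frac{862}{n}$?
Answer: $\frac{347525}{2023} \approx 171.79$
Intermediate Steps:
$\frac{1892}{11} + \frac{862}{n} = \frac{1892}{11} + \frac{862}{-4046} = 1892 \cdot \frac{1}{11} + 862 \left(- \frac{1}{4046}\right) = 172 - \frac{431}{2023} = \frac{347525}{2023}$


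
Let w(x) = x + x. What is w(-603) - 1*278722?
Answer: -279928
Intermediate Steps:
w(x) = 2*x
w(-603) - 1*278722 = 2*(-603) - 1*278722 = -1206 - 278722 = -279928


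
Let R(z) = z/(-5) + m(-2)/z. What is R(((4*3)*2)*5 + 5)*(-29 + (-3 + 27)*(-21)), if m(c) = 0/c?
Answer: 13325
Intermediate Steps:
m(c) = 0
R(z) = -z/5 (R(z) = z/(-5) + 0/z = z*(-1/5) + 0 = -z/5 + 0 = -z/5)
R(((4*3)*2)*5 + 5)*(-29 + (-3 + 27)*(-21)) = (-(((4*3)*2)*5 + 5)/5)*(-29 + (-3 + 27)*(-21)) = (-((12*2)*5 + 5)/5)*(-29 + 24*(-21)) = (-(24*5 + 5)/5)*(-29 - 504) = -(120 + 5)/5*(-533) = -1/5*125*(-533) = -25*(-533) = 13325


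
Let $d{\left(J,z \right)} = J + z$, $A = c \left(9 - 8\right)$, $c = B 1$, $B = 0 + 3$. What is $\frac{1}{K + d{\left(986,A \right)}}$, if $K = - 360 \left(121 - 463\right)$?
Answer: $\frac{1}{124109} \approx 8.0574 \cdot 10^{-6}$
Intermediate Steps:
$B = 3$
$c = 3$ ($c = 3 \cdot 1 = 3$)
$A = 3$ ($A = 3 \left(9 - 8\right) = 3 \cdot 1 = 3$)
$K = 123120$ ($K = \left(-360\right) \left(-342\right) = 123120$)
$\frac{1}{K + d{\left(986,A \right)}} = \frac{1}{123120 + \left(986 + 3\right)} = \frac{1}{123120 + 989} = \frac{1}{124109}$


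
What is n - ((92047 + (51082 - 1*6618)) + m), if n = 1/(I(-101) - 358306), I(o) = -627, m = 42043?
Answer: -64088922883/358933 ≈ -1.7855e+5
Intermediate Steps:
n = -1/358933 (n = 1/(-627 - 358306) = 1/(-358933) = -1/358933 ≈ -2.7860e-6)
n - ((92047 + (51082 - 1*6618)) + m) = -1/358933 - ((92047 + (51082 - 1*6618)) + 42043) = -1/358933 - ((92047 + (51082 - 6618)) + 42043) = -1/358933 - ((92047 + 44464) + 42043) = -1/358933 - (136511 + 42043) = -1/358933 - 1*178554 = -1/358933 - 178554 = -64088922883/358933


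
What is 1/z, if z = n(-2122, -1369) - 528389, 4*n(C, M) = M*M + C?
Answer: -4/241517 ≈ -1.6562e-5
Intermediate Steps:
n(C, M) = C/4 + M²/4 (n(C, M) = (M*M + C)/4 = (M² + C)/4 = (C + M²)/4 = C/4 + M²/4)
z = -241517/4 (z = ((¼)*(-2122) + (¼)*(-1369)²) - 528389 = (-1061/2 + (¼)*1874161) - 528389 = (-1061/2 + 1874161/4) - 528389 = 1872039/4 - 528389 = -241517/4 ≈ -60379.)
1/z = 1/(-241517/4) = -4/241517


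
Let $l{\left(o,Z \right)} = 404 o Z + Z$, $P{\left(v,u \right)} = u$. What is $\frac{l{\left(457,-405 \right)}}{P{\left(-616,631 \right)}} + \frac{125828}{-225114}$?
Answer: $- \frac{8416460671699}{71023467} \approx -1.185 \cdot 10^{5}$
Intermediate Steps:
$l{\left(o,Z \right)} = Z + 404 Z o$ ($l{\left(o,Z \right)} = 404 Z o + Z = Z + 404 Z o$)
$\frac{l{\left(457,-405 \right)}}{P{\left(-616,631 \right)}} + \frac{125828}{-225114} = \frac{\left(-405\right) \left(1 + 404 \cdot 457\right)}{631} + \frac{125828}{-225114} = - 405 \left(1 + 184628\right) \frac{1}{631} + 125828 \left(- \frac{1}{225114}\right) = \left(-405\right) 184629 \cdot \frac{1}{631} - \frac{62914}{112557} = \left(-74774745\right) \frac{1}{631} - \frac{62914}{112557} = - \frac{74774745}{631} - \frac{62914}{112557} = - \frac{8416460671699}{71023467}$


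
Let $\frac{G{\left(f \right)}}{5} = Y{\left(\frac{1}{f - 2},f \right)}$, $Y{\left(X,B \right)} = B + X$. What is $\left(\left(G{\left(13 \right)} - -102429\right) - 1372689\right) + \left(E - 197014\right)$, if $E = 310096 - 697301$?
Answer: $- \frac{20398549}{11} \approx -1.8544 \cdot 10^{6}$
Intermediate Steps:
$G{\left(f \right)} = 5 f + \frac{5}{-2 + f}$ ($G{\left(f \right)} = 5 \left(f + \frac{1}{f - 2}\right) = 5 \left(f + \frac{1}{-2 + f}\right) = 5 f + \frac{5}{-2 + f}$)
$E = -387205$
$\left(\left(G{\left(13 \right)} - -102429\right) - 1372689\right) + \left(E - 197014\right) = \left(\left(\frac{5 \left(1 + 13 \left(-2 + 13\right)\right)}{-2 + 13} - -102429\right) - 1372689\right) - 584219 = \left(\left(\frac{5 \left(1 + 13 \cdot 11\right)}{11} + 102429\right) - 1372689\right) - 584219 = \left(\left(5 \cdot \frac{1}{11} \left(1 + 143\right) + 102429\right) - 1372689\right) - 584219 = \left(\left(5 \cdot \frac{1}{11} \cdot 144 + 102429\right) - 1372689\right) - 584219 = \left(\left(\frac{720}{11} + 102429\right) - 1372689\right) - 584219 = \left(\frac{1127439}{11} - 1372689\right) - 584219 = - \frac{13972140}{11} - 584219 = - \frac{20398549}{11}$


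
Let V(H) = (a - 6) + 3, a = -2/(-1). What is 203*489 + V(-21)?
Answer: 99266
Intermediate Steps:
a = 2 (a = -2*(-1) = 2)
V(H) = -1 (V(H) = (2 - 6) + 3 = -4 + 3 = -1)
203*489 + V(-21) = 203*489 - 1 = 99267 - 1 = 99266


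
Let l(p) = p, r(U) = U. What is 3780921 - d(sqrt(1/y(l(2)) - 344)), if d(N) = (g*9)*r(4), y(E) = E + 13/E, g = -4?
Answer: 3781065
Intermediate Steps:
d(N) = -144 (d(N) = -4*9*4 = -36*4 = -144)
3780921 - d(sqrt(1/y(l(2)) - 344)) = 3780921 - 1*(-144) = 3780921 + 144 = 3781065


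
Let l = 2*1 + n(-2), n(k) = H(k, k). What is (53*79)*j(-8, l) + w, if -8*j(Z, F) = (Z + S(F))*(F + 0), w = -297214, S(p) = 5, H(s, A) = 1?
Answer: -2340029/8 ≈ -2.9250e+5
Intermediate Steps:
n(k) = 1
l = 3 (l = 2*1 + 1 = 2 + 1 = 3)
j(Z, F) = -F*(5 + Z)/8 (j(Z, F) = -(Z + 5)*(F + 0)/8 = -(5 + Z)*F/8 = -F*(5 + Z)/8)
(53*79)*j(-8, l) + w = (53*79)*(-⅛*3*(5 - 8)) - 297214 = 4187*(-⅛*3*(-3)) - 297214 = 4187*(9/8) - 297214 = 37683/8 - 297214 = -2340029/8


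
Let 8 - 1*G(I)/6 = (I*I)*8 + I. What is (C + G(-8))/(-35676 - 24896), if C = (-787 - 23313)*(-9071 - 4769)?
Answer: -83385256/15143 ≈ -5506.5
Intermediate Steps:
G(I) = 48 - 48*I**2 - 6*I (G(I) = 48 - 6*((I*I)*8 + I) = 48 - 6*(I**2*8 + I) = 48 - 6*(8*I**2 + I) = 48 - 6*(I + 8*I**2) = 48 + (-48*I**2 - 6*I) = 48 - 48*I**2 - 6*I)
C = 333544000 (C = -24100*(-13840) = 333544000)
(C + G(-8))/(-35676 - 24896) = (333544000 + (48 - 48*(-8)**2 - 6*(-8)))/(-35676 - 24896) = (333544000 + (48 - 48*64 + 48))/(-60572) = (333544000 + (48 - 3072 + 48))*(-1/60572) = (333544000 - 2976)*(-1/60572) = 333541024*(-1/60572) = -83385256/15143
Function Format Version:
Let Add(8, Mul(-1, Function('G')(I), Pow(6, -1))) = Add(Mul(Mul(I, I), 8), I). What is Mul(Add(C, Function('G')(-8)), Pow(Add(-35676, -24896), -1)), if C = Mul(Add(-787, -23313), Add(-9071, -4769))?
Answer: Rational(-83385256, 15143) ≈ -5506.5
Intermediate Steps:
Function('G')(I) = Add(48, Mul(-48, Pow(I, 2)), Mul(-6, I)) (Function('G')(I) = Add(48, Mul(-6, Add(Mul(Mul(I, I), 8), I))) = Add(48, Mul(-6, Add(Mul(Pow(I, 2), 8), I))) = Add(48, Mul(-6, Add(Mul(8, Pow(I, 2)), I))) = Add(48, Mul(-6, Add(I, Mul(8, Pow(I, 2))))) = Add(48, Add(Mul(-48, Pow(I, 2)), Mul(-6, I))) = Add(48, Mul(-48, Pow(I, 2)), Mul(-6, I)))
C = 333544000 (C = Mul(-24100, -13840) = 333544000)
Mul(Add(C, Function('G')(-8)), Pow(Add(-35676, -24896), -1)) = Mul(Add(333544000, Add(48, Mul(-48, Pow(-8, 2)), Mul(-6, -8))), Pow(Add(-35676, -24896), -1)) = Mul(Add(333544000, Add(48, Mul(-48, 64), 48)), Pow(-60572, -1)) = Mul(Add(333544000, Add(48, -3072, 48)), Rational(-1, 60572)) = Mul(Add(333544000, -2976), Rational(-1, 60572)) = Mul(333541024, Rational(-1, 60572)) = Rational(-83385256, 15143)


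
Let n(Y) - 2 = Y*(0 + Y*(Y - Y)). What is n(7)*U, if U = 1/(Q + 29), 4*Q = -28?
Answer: 1/11 ≈ 0.090909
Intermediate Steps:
Q = -7 (Q = (¼)*(-28) = -7)
U = 1/22 (U = 1/(-7 + 29) = 1/22 ≈ 0.045455)
n(Y) = 2 (n(Y) = 2 + Y*(0 + Y*(Y - Y)) = 2 + Y*(0 + Y*0) = 2 + Y*(0 + 0) = 2 + Y*0 = 2 + 0 = 2)
n(7)*U = 2*(1/22) = 1/11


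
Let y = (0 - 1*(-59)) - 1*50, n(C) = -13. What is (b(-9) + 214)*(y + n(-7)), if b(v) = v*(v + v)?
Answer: -1504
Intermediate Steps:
y = 9 (y = (0 + 59) - 50 = 59 - 50 = 9)
b(v) = 2*v² (b(v) = v*(2*v) = 2*v²)
(b(-9) + 214)*(y + n(-7)) = (2*(-9)² + 214)*(9 - 13) = (2*81 + 214)*(-4) = (162 + 214)*(-4) = 376*(-4) = -1504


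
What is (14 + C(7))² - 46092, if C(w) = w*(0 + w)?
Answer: -42123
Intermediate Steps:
C(w) = w² (C(w) = w*w = w²)
(14 + C(7))² - 46092 = (14 + 7²)² - 46092 = (14 + 49)² - 46092 = 63² - 46092 = 3969 - 46092 = -42123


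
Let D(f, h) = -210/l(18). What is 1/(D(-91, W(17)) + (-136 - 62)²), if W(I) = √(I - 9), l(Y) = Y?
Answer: 3/117577 ≈ 2.5515e-5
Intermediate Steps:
W(I) = √(-9 + I)
D(f, h) = -35/3 (D(f, h) = -210/18 = -210*1/18 = -35/3)
1/(D(-91, W(17)) + (-136 - 62)²) = 1/(-35/3 + (-136 - 62)²) = 1/(-35/3 + (-198)²) = 1/(-35/3 + 39204) = 1/(117577/3) = 3/117577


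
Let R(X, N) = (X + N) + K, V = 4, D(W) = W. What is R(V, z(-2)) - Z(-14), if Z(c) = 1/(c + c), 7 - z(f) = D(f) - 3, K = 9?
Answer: 701/28 ≈ 25.036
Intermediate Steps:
z(f) = 10 - f (z(f) = 7 - (f - 3) = 7 - (-3 + f) = 7 + (3 - f) = 10 - f)
Z(c) = 1/(2*c)
R(X, N) = 9 + N + X (R(X, N) = (X + N) + 9 = (N + X) + 9 = 9 + N + X)
R(V, z(-2)) - Z(-14) = (9 + (10 - 1*(-2)) + 4) - 1/(2*(-14)) = (9 + (10 + 2) + 4) - (-1)/(2*14) = (9 + 12 + 4) - 1*(-1/28) = 25 + 1/28 = 701/28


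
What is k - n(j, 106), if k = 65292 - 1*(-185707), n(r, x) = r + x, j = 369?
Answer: 250524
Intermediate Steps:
k = 250999 (k = 65292 + 185707 = 250999)
k - n(j, 106) = 250999 - (369 + 106) = 250999 - 1*475 = 250999 - 475 = 250524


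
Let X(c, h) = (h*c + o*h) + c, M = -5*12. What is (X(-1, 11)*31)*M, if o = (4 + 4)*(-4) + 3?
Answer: 615660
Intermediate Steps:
o = -29 (o = 8*(-4) + 3 = -32 + 3 = -29)
M = -60
X(c, h) = c - 29*h + c*h (X(c, h) = (h*c - 29*h) + c = (c*h - 29*h) + c = (-29*h + c*h) + c = c - 29*h + c*h)
(X(-1, 11)*31)*M = ((-1 - 29*11 - 1*11)*31)*(-60) = ((-1 - 319 - 11)*31)*(-60) = -331*31*(-60) = -10261*(-60) = 615660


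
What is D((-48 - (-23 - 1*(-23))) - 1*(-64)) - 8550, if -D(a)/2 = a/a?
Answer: -8552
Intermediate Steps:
D(a) = -2 (D(a) = -2*a/a = -2*1 = -2)
D((-48 - (-23 - 1*(-23))) - 1*(-64)) - 8550 = -2 - 8550 = -8552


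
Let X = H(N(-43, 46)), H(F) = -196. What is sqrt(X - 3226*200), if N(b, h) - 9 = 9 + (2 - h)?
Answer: 2*I*sqrt(161349) ≈ 803.37*I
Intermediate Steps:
N(b, h) = 20 - h (N(b, h) = 9 + (9 + (2 - h)) = 9 + (11 - h) = 20 - h)
X = -196
sqrt(X - 3226*200) = sqrt(-196 - 3226*200) = sqrt(-196 - 645200) = sqrt(-645396) = 2*I*sqrt(161349)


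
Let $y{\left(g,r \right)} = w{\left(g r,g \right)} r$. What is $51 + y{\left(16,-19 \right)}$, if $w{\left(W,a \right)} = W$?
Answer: $5827$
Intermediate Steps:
$y{\left(g,r \right)} = g r^{2}$ ($y{\left(g,r \right)} = g r r = g r^{2}$)
$51 + y{\left(16,-19 \right)} = 51 + 16 \left(-19\right)^{2} = 51 + 16 \cdot 361 = 51 + 5776 = 5827$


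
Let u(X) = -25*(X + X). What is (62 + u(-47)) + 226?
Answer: 2638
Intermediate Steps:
u(X) = -50*X
(62 + u(-47)) + 226 = (62 - 50*(-47)) + 226 = (62 + 2350) + 226 = 2412 + 226 = 2638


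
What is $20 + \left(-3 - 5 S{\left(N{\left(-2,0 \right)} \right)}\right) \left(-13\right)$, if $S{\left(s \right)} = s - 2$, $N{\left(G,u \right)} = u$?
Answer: $-71$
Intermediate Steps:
$S{\left(s \right)} = -2 + s$ ($S{\left(s \right)} = s - 2 = -2 + s$)
$20 + \left(-3 - 5 S{\left(N{\left(-2,0 \right)} \right)}\right) \left(-13\right) = 20 + \left(-3 - 5 \left(-2 + 0\right)\right) \left(-13\right) = 20 + \left(-3 - -10\right) \left(-13\right) = 20 + \left(-3 + 10\right) \left(-13\right) = 20 + 7 \left(-13\right) = 20 - 91 = -71$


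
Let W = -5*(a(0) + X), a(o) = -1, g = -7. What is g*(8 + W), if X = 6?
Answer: 119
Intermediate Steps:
W = -25 (W = -5*(-1 + 6) = -5*5 = -25)
g*(8 + W) = -7*(8 - 25) = -7*(-17) = 119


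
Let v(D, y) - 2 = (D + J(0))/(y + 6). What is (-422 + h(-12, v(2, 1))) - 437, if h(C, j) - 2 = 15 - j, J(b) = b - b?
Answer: -5910/7 ≈ -844.29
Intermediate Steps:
J(b) = 0
v(D, y) = 2 + D/(6 + y) (v(D, y) = 2 + (D + 0)/(y + 6) = 2 + D/(6 + y))
h(C, j) = 17 - j (h(C, j) = 2 + (15 - j) = 17 - j)
(-422 + h(-12, v(2, 1))) - 437 = (-422 + (17 - (12 + 2 + 2*1)/(6 + 1))) - 437 = (-422 + (17 - (12 + 2 + 2)/7)) - 437 = (-422 + (17 - 16/7)) - 437 = (-422 + 103/7) - 437 = -2851/7 - 437 = -5910/7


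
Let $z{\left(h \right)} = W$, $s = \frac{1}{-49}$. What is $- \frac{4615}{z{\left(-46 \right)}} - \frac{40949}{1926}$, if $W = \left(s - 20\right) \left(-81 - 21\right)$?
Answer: $- \frac{125915968}{5353317} \approx -23.521$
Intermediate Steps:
$s = - \frac{1}{49} \approx -0.020408$
$W = \frac{100062}{49}$ ($W = \left(- \frac{1}{49} - 20\right) \left(-81 - 21\right) = \left(- \frac{981}{49}\right) \left(-102\right) = \frac{100062}{49} \approx 2042.1$)
$z{\left(h \right)} = \frac{100062}{49}$
$- \frac{4615}{z{\left(-46 \right)}} - \frac{40949}{1926} = - \frac{4615}{\frac{100062}{49}} - \frac{40949}{1926} = \left(-4615\right) \frac{49}{100062} - \frac{40949}{1926} = - \frac{226135}{100062} - \frac{40949}{1926} = - \frac{125915968}{5353317}$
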